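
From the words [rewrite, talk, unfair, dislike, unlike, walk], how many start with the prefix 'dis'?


Checking each word for prefix 'dis':
  'rewrite' -> no (count: 0)
  'talk' -> no (count: 0)
  'unfair' -> no (count: 0)
  'dislike' -> YES, starts with 'dis' (count: 1)
  'unlike' -> no (count: 1)
  'walk' -> no (count: 1)
Total with prefix 'dis': 1

1


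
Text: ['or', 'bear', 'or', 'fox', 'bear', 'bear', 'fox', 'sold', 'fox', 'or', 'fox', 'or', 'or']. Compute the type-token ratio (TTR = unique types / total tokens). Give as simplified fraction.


Tokens: 13
Unique types: ('bear', 'fox', 'or', 'sold') = 4
TTR = 4/13
Already in lowest terms.

4/13


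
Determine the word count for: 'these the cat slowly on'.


Counting words by splitting on spaces:
  Word 1: 'these'
  Word 2: 'the'
  Word 3: 'cat'
  Word 4: 'slowly'
  Word 5: 'on'
Total words: 5

5


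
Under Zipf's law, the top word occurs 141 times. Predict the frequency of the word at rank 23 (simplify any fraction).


Zipf's law: freq(rank) = f1 / rank
f1 = 141, rank = 23
freq = 141 / 23
GCD(141, 23) = 1
Simplified: 141/23

141/23


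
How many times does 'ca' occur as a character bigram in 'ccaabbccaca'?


Scanning 'ccaabbccaca' for bigram 'ca':
  Position 0: 'cc' -> no
  Position 1: 'ca' -> MATCH
  Position 2: 'aa' -> no
  Position 3: 'ab' -> no
  Position 4: 'bb' -> no
  Position 5: 'bc' -> no
  Position 6: 'cc' -> no
  Position 7: 'ca' -> MATCH
  Position 8: 'ac' -> no
  Position 9: 'ca' -> MATCH
Total matches: 3

3


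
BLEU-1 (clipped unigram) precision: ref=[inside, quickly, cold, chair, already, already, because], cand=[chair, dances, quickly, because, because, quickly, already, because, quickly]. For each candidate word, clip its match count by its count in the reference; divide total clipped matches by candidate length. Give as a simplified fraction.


Reference word counts: {'already': 2, 'because': 1, 'chair': 1, 'cold': 1, 'inside': 1, 'quickly': 1}
Checking each candidate word (with clipping):
  'chair' -> in reference (ref count 1, used 1/1) -> match (matches: 1)
  'dances' -> not in reference -> no match (matches: 1)
  'quickly' -> in reference (ref count 1, used 1/1) -> match (matches: 2)
  'because' -> in reference (ref count 1, used 1/1) -> match (matches: 3)
  'because' -> ref count 1 already used up (1/1) -> clipped, no match (matches: 3)
  'quickly' -> ref count 1 already used up (1/1) -> clipped, no match (matches: 3)
  'already' -> in reference (ref count 2, used 1/2) -> match (matches: 4)
  'because' -> ref count 1 already used up (1/1) -> clipped, no match (matches: 4)
  'quickly' -> ref count 1 already used up (1/1) -> clipped, no match (matches: 4)
Clipped matches: 4, Candidate length: 9
Precision = 4/9

4/9


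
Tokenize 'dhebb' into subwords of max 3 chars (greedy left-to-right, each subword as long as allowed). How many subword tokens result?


'dhebb' has 5 characters.
Chunking with max size 3:
  Chunk 1: 'dhe' (positions 0-2)
  Chunk 2: 'bb' (positions 3-4)
Total chunks: ceil(5 / 3) = 2

2


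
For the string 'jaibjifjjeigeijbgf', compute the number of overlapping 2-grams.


String 'jaibjifjjeigeijbgf' has length L = 18.
Number of overlapping n-grams = L - n + 1
Substituting: 18 - 2 + 1 = 17

17


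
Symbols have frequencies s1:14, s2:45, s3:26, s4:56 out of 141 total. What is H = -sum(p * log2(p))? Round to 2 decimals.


Computing entropy H = -sum(p_i * log2(p_i)):
  s1: p = 14/141 = 0.0993, -p*log2(p) = 0.3309
  s2: p = 45/141 = 0.3191, -p*log2(p) = 0.5259
  s3: p = 26/141 = 0.1844, -p*log2(p) = 0.4498
  s4: p = 56/141 = 0.3972, -p*log2(p) = 0.5291
H = sum of terms = 1.8357
Rounded to 2 decimals: 1.84

1.84


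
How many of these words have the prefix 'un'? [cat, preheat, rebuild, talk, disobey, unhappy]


Checking each word for prefix 'un':
  'cat' -> no (count: 0)
  'preheat' -> no (count: 0)
  'rebuild' -> no (count: 0)
  'talk' -> no (count: 0)
  'disobey' -> no (count: 0)
  'unhappy' -> YES, starts with 'un' (count: 1)
Total with prefix 'un': 1

1


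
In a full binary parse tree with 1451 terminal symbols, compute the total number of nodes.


Leaf nodes (terminals): 1451
Internal nodes = n - 1 = 1451 - 1 = 1450
Total = leaves + internal = 1451 + 1450 = 2901

2901


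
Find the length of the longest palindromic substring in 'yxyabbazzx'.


Scanning 'yxyabbazzx' for palindromic substrings.
Substring at positions 3-6: 'abba'.
Check: reverse('abba') = 'abba' -> palindrome confirmed.
Neighbouring characters ('y' / 'z') break symmetry, so it cannot extend further.
No longer palindromic substring exists; longest length = 4

4


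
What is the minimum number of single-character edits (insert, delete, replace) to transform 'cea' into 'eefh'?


Building DP table for s1='cea' (len 3) and s2='eefh' (len 4):
       e  e  f  h
    0  1  2  3  4
  c 1  1  2  3  4
  e 2  1  1  2  3
  a 3  2  2  2  3
Edit distance = dp[3][4] = 3

3


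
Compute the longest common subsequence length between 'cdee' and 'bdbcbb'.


DP table for LCS of 'cdee' and 'bdbcbb':
       b  d  b  c  b  b
    0  0  0  0  0  0  0
  c 0  0  0  0  1  1  1
  d 0  0  1  1  1  1  1
  e 0  0  1  1  1  1  1
  e 0  0  1  1  1  1  1
LCS: 'c'
LCS length = 1

1


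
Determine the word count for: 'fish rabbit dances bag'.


Counting words by splitting on spaces:
  Word 1: 'fish'
  Word 2: 'rabbit'
  Word 3: 'dances'
  Word 4: 'bag'
Total words: 4

4


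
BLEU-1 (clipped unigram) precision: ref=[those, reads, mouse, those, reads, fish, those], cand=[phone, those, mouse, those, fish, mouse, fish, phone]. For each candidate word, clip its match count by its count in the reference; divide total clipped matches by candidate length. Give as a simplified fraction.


Reference word counts: {'fish': 1, 'mouse': 1, 'reads': 2, 'those': 3}
Checking each candidate word (with clipping):
  'phone' -> not in reference -> no match (matches: 0)
  'those' -> in reference (ref count 3, used 1/3) -> match (matches: 1)
  'mouse' -> in reference (ref count 1, used 1/1) -> match (matches: 2)
  'those' -> in reference (ref count 3, used 2/3) -> match (matches: 3)
  'fish' -> in reference (ref count 1, used 1/1) -> match (matches: 4)
  'mouse' -> ref count 1 already used up (1/1) -> clipped, no match (matches: 4)
  'fish' -> ref count 1 already used up (1/1) -> clipped, no match (matches: 4)
  'phone' -> not in reference -> no match (matches: 4)
Clipped matches: 4, Candidate length: 8
Precision = 4/8 = 1/2

1/2


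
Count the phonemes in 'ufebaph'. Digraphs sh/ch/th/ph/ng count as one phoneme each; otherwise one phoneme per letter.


Parsing 'ufebaph' greedily, digraphs first:
  'u' -> vowel phoneme (phonemes so far: 1)
  'f' -> consonant phoneme (phonemes so far: 2)
  'e' -> vowel phoneme (phonemes so far: 3)
  'b' -> consonant phoneme (phonemes so far: 4)
  'a' -> vowel phoneme (phonemes so far: 5)
  'ph' -> digraph (1 consonant phoneme) (phonemes so far: 6)
Total phonemes: 6

6


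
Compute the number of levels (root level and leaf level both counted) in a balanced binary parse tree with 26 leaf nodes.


In a balanced binary tree with n leaves the deepest leaf is ceil(log2(n)) edges below the root,
so counting node levels inclusive of root and leaves gives ceil(log2(n)) + 1 levels.
log2(26) = 4.7004
ceil(4.7004) = 5
levels = 5 + 1 = 6

6


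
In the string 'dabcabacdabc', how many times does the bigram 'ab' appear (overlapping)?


Scanning 'dabcabacdabc' for bigram 'ab':
  Position 0: 'da' -> no
  Position 1: 'ab' -> MATCH
  Position 2: 'bc' -> no
  Position 3: 'ca' -> no
  Position 4: 'ab' -> MATCH
  Position 5: 'ba' -> no
  Position 6: 'ac' -> no
  Position 7: 'cd' -> no
  Position 8: 'da' -> no
  Position 9: 'ab' -> MATCH
  Position 10: 'bc' -> no
Total matches: 3

3


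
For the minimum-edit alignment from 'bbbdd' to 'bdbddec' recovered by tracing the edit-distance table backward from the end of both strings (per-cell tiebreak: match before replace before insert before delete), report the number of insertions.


Edit distance = 3. Backtracking from cell (5, 7) with preference match > replace > insert > delete,
then listing the resulting alignment 'bbbdd' -> 'bdbddec' left to right:
  Step 1: keep 'b'
  Step 2: replace b->d
  Step 3: keep 'b'
  Step 4: keep 'd'
  Step 5: keep 'd'
  Step 6: insert 'e' [insertion #1]
  Step 7: insert 'c' [insertion #2]
Total insertions: 2

2


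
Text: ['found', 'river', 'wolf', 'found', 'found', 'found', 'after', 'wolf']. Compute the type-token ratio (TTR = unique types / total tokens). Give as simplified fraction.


Tokens: 8
Unique types: ('after', 'found', 'river', 'wolf') = 4
TTR = 4/8
Simplify: divide both by 4 -> 1/2
TTR = 1/2

1/2


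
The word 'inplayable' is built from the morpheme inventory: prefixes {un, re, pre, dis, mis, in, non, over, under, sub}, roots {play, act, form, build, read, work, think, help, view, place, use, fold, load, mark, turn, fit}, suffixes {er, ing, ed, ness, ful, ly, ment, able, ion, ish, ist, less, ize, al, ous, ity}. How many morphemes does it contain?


Segmenting 'inplayable' against the inventory:
  'in' -> prefix (morpheme 1)
  'play' -> root (morpheme 2)
  'able' -> suffix (morpheme 3)
Total morphemes: 3

3


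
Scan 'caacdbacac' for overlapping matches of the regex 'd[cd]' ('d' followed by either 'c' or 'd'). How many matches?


Pattern: d[cd] means 'd' followed by either 'c' or 'd'.
Scanning 'caacdbacac' position-by-position:
  Pos 0: window 'ca' -> no
  Pos 1: window 'aa' -> no
  Pos 2: window 'ac' -> no
  Pos 3: window 'cd' -> no
  Pos 4: window 'db' -> no
  Pos 5: window 'ba' -> no
  Pos 6: window 'ac' -> no
  Pos 7: window 'ca' -> no
  Pos 8: window 'ac' -> no
  Pos 9: window 'c' -> no
Total matches: 0

0


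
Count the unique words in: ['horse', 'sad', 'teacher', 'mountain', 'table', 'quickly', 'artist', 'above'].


Listing all tokens and tracking unique types:
  Token 1: 'horse' -> NEW (unique so far: 1)
  Token 2: 'sad' -> NEW (unique so far: 2)
  Token 3: 'teacher' -> NEW (unique so far: 3)
  Token 4: 'mountain' -> NEW (unique so far: 4)
  Token 5: 'table' -> NEW (unique so far: 5)
  Token 6: 'quickly' -> NEW (unique so far: 6)
  Token 7: 'artist' -> NEW (unique so far: 7)
  Token 8: 'above' -> NEW (unique so far: 8)
Unique types: ('above', 'artist', 'horse', 'mountain', 'quickly', 'sad', 'table', 'teacher')
Vocabulary size: 8

8


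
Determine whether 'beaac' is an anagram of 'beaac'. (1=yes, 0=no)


Sort characters of 'beaac': 'aabce'
Sort characters of 'beaac': 'aabce'
Sorted forms match -> they ARE anagrams
Result: 1

1


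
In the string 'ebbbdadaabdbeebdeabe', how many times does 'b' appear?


Scanning 'ebbbdadaabdbeebdeabe' for 'b':
  Position 1: 'b' -> MATCH (count: 1)
  Position 2: 'b' -> MATCH (count: 2)
  Position 3: 'b' -> MATCH (count: 3)
  Position 9: 'b' -> MATCH (count: 4)
  Position 11: 'b' -> MATCH (count: 5)
  Position 14: 'b' -> MATCH (count: 6)
  Position 18: 'b' -> MATCH (count: 7)
Total occurrences of 'b': 7

7


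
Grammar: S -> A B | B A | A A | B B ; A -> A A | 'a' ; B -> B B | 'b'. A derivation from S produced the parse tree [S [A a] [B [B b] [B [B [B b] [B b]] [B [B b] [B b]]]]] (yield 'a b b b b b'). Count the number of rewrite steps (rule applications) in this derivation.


Every bracketed nonterminal node [X ...] in the tree is produced by exactly one rule application.
Reading the tree off as a leftmost derivation:
  Step 1: S  =>  A B   (applied S -> A B)
  Step 2: A B  =>  a B   (applied A -> a)
  Step 3: a B  =>  a B B   (applied B -> B B)
  Step 4: a B B  =>  a b B   (applied B -> b)
  Step 5: a b B  =>  a b B B   (applied B -> B B)
  Step 6: a b B B  =>  a b B B B   (applied B -> B B)
  Step 7: a b B B B  =>  a b b B B   (applied B -> b)
  Step 8: a b b B B  =>  a b b b B   (applied B -> b)
  Step 9: a b b b B  =>  a b b b B B   (applied B -> B B)
  Step 10: a b b b B B  =>  a b b b b B   (applied B -> b)
  Step 11: a b b b b B  =>  a b b b b b   (applied B -> b)
Final yield: a b b b b b
Total rewrite steps: 11

11


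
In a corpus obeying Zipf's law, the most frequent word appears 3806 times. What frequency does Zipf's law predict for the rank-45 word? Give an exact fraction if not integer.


Zipf's law: freq(rank) = f1 / rank
f1 = 3806, rank = 45
freq = 3806 / 45
GCD(3806, 45) = 1
Simplified: 3806/45

3806/45


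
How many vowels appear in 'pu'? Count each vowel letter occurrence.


Scanning each character of 'pu':
  Position 1: 'p' -> consonant (running count: 0)
  Position 2: 'u' -> vowel (running count: 1)
Total vowels: 1

1


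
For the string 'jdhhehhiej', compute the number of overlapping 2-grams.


String 'jdhhehhiej' has length L = 10.
Number of overlapping n-grams = L - n + 1
Substituting: 10 - 2 + 1 = 9

9


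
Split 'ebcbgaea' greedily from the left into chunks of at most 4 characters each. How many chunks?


'ebcbgaea' has 8 characters.
Chunking with max size 4:
  Chunk 1: 'ebcb' (positions 0-3)
  Chunk 2: 'gaea' (positions 4-7)
Total chunks: ceil(8 / 4) = 2

2


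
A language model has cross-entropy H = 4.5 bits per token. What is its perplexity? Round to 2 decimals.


Perplexity formula: PP = 2^H
H = 4.5
PP = 2^4.5
Decompose: 2^4.5 = 2^4 * 2^0.5 = 2^4 * sqrt(2)
2^4 = 16, sqrt(2) ~ 1.4142136
PP ~ 16 * 1.4142136 = 22.6274176
Rounded to 2 decimals: 22.63

22.63


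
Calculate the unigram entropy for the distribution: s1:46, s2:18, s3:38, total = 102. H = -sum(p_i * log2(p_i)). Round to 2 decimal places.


Computing entropy H = -sum(p_i * log2(p_i)):
  s1: p = 46/102 = 0.4510, -p*log2(p) = 0.5181
  s2: p = 18/102 = 0.1765, -p*log2(p) = 0.4416
  s3: p = 38/102 = 0.3725, -p*log2(p) = 0.5307
H = sum of terms = 1.4904
Rounded to 2 decimals: 1.49

1.49


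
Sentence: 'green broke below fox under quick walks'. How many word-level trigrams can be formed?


Word trigrams from [7] words:
  Trigram 1: (green broke below)
  Trigram 2: (broke below fox)
  Trigram 3: (below fox under)
  Trigram 4: (fox under quick)
  Trigram 5: (under quick walks)
Total word trigrams: 7 - 2 = 5

5


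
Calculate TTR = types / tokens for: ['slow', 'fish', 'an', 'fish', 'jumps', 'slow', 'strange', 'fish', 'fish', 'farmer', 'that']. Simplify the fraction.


Tokens: 11
Unique types: ('an', 'farmer', 'fish', 'jumps', 'slow', 'strange', 'that') = 7
TTR = 7/11
Already in lowest terms.

7/11


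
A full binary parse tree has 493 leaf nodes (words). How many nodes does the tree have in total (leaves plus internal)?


Leaf nodes (terminals): 493
Internal nodes = n - 1 = 493 - 1 = 492
Total = leaves + internal = 493 + 492 = 985

985


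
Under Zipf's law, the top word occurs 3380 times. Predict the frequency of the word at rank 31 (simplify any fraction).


Zipf's law: freq(rank) = f1 / rank
f1 = 3380, rank = 31
freq = 3380 / 31
GCD(3380, 31) = 1
Simplified: 3380/31

3380/31


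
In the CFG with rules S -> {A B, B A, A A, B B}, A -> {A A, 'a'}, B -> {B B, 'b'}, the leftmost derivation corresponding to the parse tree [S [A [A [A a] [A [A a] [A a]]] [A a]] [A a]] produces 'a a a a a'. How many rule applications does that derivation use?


Every bracketed nonterminal node [X ...] in the tree is produced by exactly one rule application.
Reading the tree off as a leftmost derivation:
  Step 1: S  =>  A A   (applied S -> A A)
  Step 2: A A  =>  A A A   (applied A -> A A)
  Step 3: A A A  =>  A A A A   (applied A -> A A)
  Step 4: A A A A  =>  a A A A   (applied A -> a)
  Step 5: a A A A  =>  a A A A A   (applied A -> A A)
  Step 6: a A A A A  =>  a a A A A   (applied A -> a)
  Step 7: a a A A A  =>  a a a A A   (applied A -> a)
  Step 8: a a a A A  =>  a a a a A   (applied A -> a)
  Step 9: a a a a A  =>  a a a a a   (applied A -> a)
Final yield: a a a a a
Total rewrite steps: 9

9


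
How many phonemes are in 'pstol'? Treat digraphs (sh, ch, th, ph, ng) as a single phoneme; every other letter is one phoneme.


Parsing 'pstol' greedily, digraphs first:
  'p' -> consonant phoneme (phonemes so far: 1)
  's' -> consonant phoneme (phonemes so far: 2)
  't' -> consonant phoneme (phonemes so far: 3)
  'o' -> vowel phoneme (phonemes so far: 4)
  'l' -> consonant phoneme (phonemes so far: 5)
Total phonemes: 5

5


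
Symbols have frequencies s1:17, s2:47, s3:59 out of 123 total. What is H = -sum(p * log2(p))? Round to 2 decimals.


Computing entropy H = -sum(p_i * log2(p_i)):
  s1: p = 17/123 = 0.1382, -p*log2(p) = 0.3946
  s2: p = 47/123 = 0.3821, -p*log2(p) = 0.5303
  s3: p = 59/123 = 0.4797, -p*log2(p) = 0.5084
H = sum of terms = 1.4333
Rounded to 2 decimals: 1.43

1.43


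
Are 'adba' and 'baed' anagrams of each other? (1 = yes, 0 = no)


Sort characters of 'adba': 'aabd'
Sort characters of 'baed': 'abde'
Sorted forms differ -> they are NOT anagrams
Result: 0

0


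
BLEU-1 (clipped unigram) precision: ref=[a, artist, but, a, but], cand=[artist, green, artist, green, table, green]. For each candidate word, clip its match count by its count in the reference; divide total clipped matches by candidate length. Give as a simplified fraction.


Reference word counts: {'a': 2, 'artist': 1, 'but': 2}
Checking each candidate word (with clipping):
  'artist' -> in reference (ref count 1, used 1/1) -> match (matches: 1)
  'green' -> not in reference -> no match (matches: 1)
  'artist' -> ref count 1 already used up (1/1) -> clipped, no match (matches: 1)
  'green' -> not in reference -> no match (matches: 1)
  'table' -> not in reference -> no match (matches: 1)
  'green' -> not in reference -> no match (matches: 1)
Clipped matches: 1, Candidate length: 6
Precision = 1/6

1/6


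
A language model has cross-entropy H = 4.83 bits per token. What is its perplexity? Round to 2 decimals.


Perplexity formula: PP = 2^H
H = 4.83
PP = 2^4.83
Decompose: 2^4.83 = 2^4 * 2^0.83
2^4 = 16, 2^0.83 ~ 1.7776854
PP ~ 16 * 1.7776854 = 28.4429664
Rounded to 2 decimals: 28.44

28.44


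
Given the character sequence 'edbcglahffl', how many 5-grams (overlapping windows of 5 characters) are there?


String 'edbcglahffl' has length L = 11.
Number of overlapping n-grams = L - n + 1
Substituting: 11 - 5 + 1 = 7

7


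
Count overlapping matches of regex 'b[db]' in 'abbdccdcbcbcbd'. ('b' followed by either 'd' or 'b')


Pattern: b[db] means 'b' followed by either 'd' or 'b'.
Scanning 'abbdccdcbcbcbd' position-by-position:
  Pos 0: window 'ab' -> no
  Pos 1: window 'bb' -> MATCH
  Pos 2: window 'bd' -> MATCH
  Pos 3: window 'dc' -> no
  Pos 4: window 'cc' -> no
  Pos 5: window 'cd' -> no
  Pos 6: window 'dc' -> no
  Pos 7: window 'cb' -> no
  Pos 8: window 'bc' -> no
  Pos 9: window 'cb' -> no
  Pos 10: window 'bc' -> no
  Pos 11: window 'cb' -> no
  Pos 12: window 'bd' -> MATCH
  Pos 13: window 'd' -> no
Total matches: 3

3


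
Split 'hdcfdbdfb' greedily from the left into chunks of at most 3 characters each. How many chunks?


'hdcfdbdfb' has 9 characters.
Chunking with max size 3:
  Chunk 1: 'hdc' (positions 0-2)
  Chunk 2: 'fdb' (positions 3-5)
  Chunk 3: 'dfb' (positions 6-8)
Total chunks: ceil(9 / 3) = 3

3


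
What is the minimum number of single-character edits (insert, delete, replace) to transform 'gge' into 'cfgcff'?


Building DP table for s1='gge' (len 3) and s2='cfgcff' (len 6):
       c  f  g  c  f  f
    0  1  2  3  4  5  6
  g 1  1  2  2  3  4  5
  g 2  2  2  2  3  4  5
  e 3  3  3  3  3  4  5
Edit distance = dp[3][6] = 5

5


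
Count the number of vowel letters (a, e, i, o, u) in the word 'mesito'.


Scanning each character of 'mesito':
  Position 1: 'm' -> consonant (running count: 0)
  Position 2: 'e' -> vowel (running count: 1)
  Position 3: 's' -> consonant (running count: 1)
  Position 4: 'i' -> vowel (running count: 2)
  Position 5: 't' -> consonant (running count: 2)
  Position 6: 'o' -> vowel (running count: 3)
Total vowels: 3

3


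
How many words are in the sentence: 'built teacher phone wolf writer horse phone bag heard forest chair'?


Counting words by splitting on spaces:
  Word 1: 'built'
  Word 2: 'teacher'
  Word 3: 'phone'
  Word 4: 'wolf'
  Word 5: 'writer'
  Word 6: 'horse'
  Word 7: 'phone'
  Word 8: 'bag'
  Word 9: 'heard'
  Word 10: 'forest'
  Word 11: 'chair'
Total words: 11

11


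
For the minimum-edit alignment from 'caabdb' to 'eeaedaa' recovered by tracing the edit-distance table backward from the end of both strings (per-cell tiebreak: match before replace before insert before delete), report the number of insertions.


Edit distance = 5. Backtracking from cell (6, 7) with preference match > replace > insert > delete,
then listing the resulting alignment 'caabdb' -> 'eeaedaa' left to right:
  Step 1: replace c->e
  Step 2: replace a->e
  Step 3: keep 'a'
  Step 4: replace b->e
  Step 5: keep 'd'
  Step 6: insert 'a' [insertion #1]
  Step 7: replace b->a
Total insertions: 1

1


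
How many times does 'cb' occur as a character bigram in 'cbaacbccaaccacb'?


Scanning 'cbaacbccaaccacb' for bigram 'cb':
  Position 0: 'cb' -> MATCH
  Position 1: 'ba' -> no
  Position 2: 'aa' -> no
  Position 3: 'ac' -> no
  Position 4: 'cb' -> MATCH
  Position 5: 'bc' -> no
  Position 6: 'cc' -> no
  Position 7: 'ca' -> no
  Position 8: 'aa' -> no
  Position 9: 'ac' -> no
  Position 10: 'cc' -> no
  Position 11: 'ca' -> no
  Position 12: 'ac' -> no
  Position 13: 'cb' -> MATCH
Total matches: 3

3


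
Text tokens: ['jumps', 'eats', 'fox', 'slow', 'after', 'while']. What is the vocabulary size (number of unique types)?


Listing all tokens and tracking unique types:
  Token 1: 'jumps' -> NEW (unique so far: 1)
  Token 2: 'eats' -> NEW (unique so far: 2)
  Token 3: 'fox' -> NEW (unique so far: 3)
  Token 4: 'slow' -> NEW (unique so far: 4)
  Token 5: 'after' -> NEW (unique so far: 5)
  Token 6: 'while' -> NEW (unique so far: 6)
Unique types: ('after', 'eats', 'fox', 'jumps', 'slow', 'while')
Vocabulary size: 6

6


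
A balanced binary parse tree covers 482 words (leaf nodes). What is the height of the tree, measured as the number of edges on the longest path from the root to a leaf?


In a balanced binary tree with n leaves the deepest leaf is ceil(log2(n)) edges below the root.
log2(482) = 8.9129
ceil(8.9129) = 9
height (edges) = 9

9


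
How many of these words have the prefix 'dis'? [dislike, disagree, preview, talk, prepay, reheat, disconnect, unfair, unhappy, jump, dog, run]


Checking each word for prefix 'dis':
  'dislike' -> YES, starts with 'dis' (count: 1)
  'disagree' -> YES, starts with 'dis' (count: 2)
  'preview' -> no (count: 2)
  'talk' -> no (count: 2)
  'prepay' -> no (count: 2)
  'reheat' -> no (count: 2)
  'disconnect' -> YES, starts with 'dis' (count: 3)
  'unfair' -> no (count: 3)
  'unhappy' -> no (count: 3)
  'jump' -> no (count: 3)
  'dog' -> no (count: 3)
  'run' -> no (count: 3)
Total with prefix 'dis': 3

3


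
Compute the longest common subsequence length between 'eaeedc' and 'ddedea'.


DP table for LCS of 'eaeedc' and 'ddedea':
       d  d  e  d  e  a
    0  0  0  0  0  0  0
  e 0  0  0  1  1  1  1
  a 0  0  0  1  1  1  2
  e 0  0  0  1  1  2  2
  e 0  0  0  1  1  2  2
  d 0  1  1  1  2  2  2
  c 0  1  1  1  2  2  2
LCS: 'ea'
LCS length = 2

2


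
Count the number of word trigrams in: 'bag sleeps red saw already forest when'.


Word trigrams from [7] words:
  Trigram 1: (bag sleeps red)
  Trigram 2: (sleeps red saw)
  Trigram 3: (red saw already)
  Trigram 4: (saw already forest)
  Trigram 5: (already forest when)
Total word trigrams: 7 - 2 = 5

5


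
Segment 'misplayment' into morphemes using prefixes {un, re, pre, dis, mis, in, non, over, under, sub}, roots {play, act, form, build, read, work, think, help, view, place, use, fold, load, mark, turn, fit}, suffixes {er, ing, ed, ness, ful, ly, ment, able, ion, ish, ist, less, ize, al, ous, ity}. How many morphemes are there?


Segmenting 'misplayment' against the inventory:
  'mis' -> prefix (morpheme 1)
  'play' -> root (morpheme 2)
  'ment' -> suffix (morpheme 3)
Total morphemes: 3

3


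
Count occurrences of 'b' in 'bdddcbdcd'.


Scanning 'bdddcbdcd' for 'b':
  Position 0: 'b' -> MATCH (count: 1)
  Position 5: 'b' -> MATCH (count: 2)
Total occurrences of 'b': 2

2


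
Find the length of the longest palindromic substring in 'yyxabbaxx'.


Scanning 'yyxabbaxx' for palindromic substrings.
Substring at positions 2-7: 'xabbax'.
Check: reverse('xabbax') = 'xabbax' -> palindrome confirmed.
Neighbouring characters ('y' / 'x') break symmetry, so it cannot extend further.
No longer palindromic substring exists; longest length = 6

6


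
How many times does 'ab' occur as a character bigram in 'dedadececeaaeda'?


Scanning 'dedadececeaaeda' for bigram 'ab':
  Position 0: 'de' -> no
  Position 1: 'ed' -> no
  Position 2: 'da' -> no
  Position 3: 'ad' -> no
  Position 4: 'de' -> no
  Position 5: 'ec' -> no
  Position 6: 'ce' -> no
  Position 7: 'ec' -> no
  Position 8: 'ce' -> no
  Position 9: 'ea' -> no
  Position 10: 'aa' -> no
  Position 11: 'ae' -> no
  Position 12: 'ed' -> no
  Position 13: 'da' -> no
Total matches: 0

0


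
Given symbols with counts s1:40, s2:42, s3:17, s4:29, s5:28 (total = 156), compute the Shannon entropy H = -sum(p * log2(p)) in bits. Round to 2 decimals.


Computing entropy H = -sum(p_i * log2(p_i)):
  s1: p = 40/156 = 0.2564, -p*log2(p) = 0.5035
  s2: p = 42/156 = 0.2692, -p*log2(p) = 0.5097
  s3: p = 17/156 = 0.1090, -p*log2(p) = 0.3485
  s4: p = 29/156 = 0.1859, -p*log2(p) = 0.4513
  s5: p = 28/156 = 0.1795, -p*log2(p) = 0.4448
H = sum of terms = 2.2578
Rounded to 2 decimals: 2.26

2.26


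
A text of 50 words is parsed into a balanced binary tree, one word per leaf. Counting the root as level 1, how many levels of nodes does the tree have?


In a balanced binary tree with n leaves the deepest leaf is ceil(log2(n)) edges below the root,
so counting node levels inclusive of root and leaves gives ceil(log2(n)) + 1 levels.
log2(50) = 5.6439
ceil(5.6439) = 6
levels = 6 + 1 = 7

7


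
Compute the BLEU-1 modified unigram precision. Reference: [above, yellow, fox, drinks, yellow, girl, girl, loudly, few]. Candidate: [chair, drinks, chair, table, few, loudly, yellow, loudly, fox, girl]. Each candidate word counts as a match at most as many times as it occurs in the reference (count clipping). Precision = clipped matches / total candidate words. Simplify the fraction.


Reference word counts: {'above': 1, 'drinks': 1, 'few': 1, 'fox': 1, 'girl': 2, 'loudly': 1, 'yellow': 2}
Checking each candidate word (with clipping):
  'chair' -> not in reference -> no match (matches: 0)
  'drinks' -> in reference (ref count 1, used 1/1) -> match (matches: 1)
  'chair' -> not in reference -> no match (matches: 1)
  'table' -> not in reference -> no match (matches: 1)
  'few' -> in reference (ref count 1, used 1/1) -> match (matches: 2)
  'loudly' -> in reference (ref count 1, used 1/1) -> match (matches: 3)
  'yellow' -> in reference (ref count 2, used 1/2) -> match (matches: 4)
  'loudly' -> ref count 1 already used up (1/1) -> clipped, no match (matches: 4)
  'fox' -> in reference (ref count 1, used 1/1) -> match (matches: 5)
  'girl' -> in reference (ref count 2, used 1/2) -> match (matches: 6)
Clipped matches: 6, Candidate length: 10
Precision = 6/10 = 3/5

3/5


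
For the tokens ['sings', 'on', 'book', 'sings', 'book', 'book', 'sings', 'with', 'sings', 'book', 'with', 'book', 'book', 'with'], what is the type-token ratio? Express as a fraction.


Tokens: 14
Unique types: ('book', 'on', 'sings', 'with') = 4
TTR = 4/14
Simplify: divide both by 2 -> 2/7
TTR = 2/7

2/7


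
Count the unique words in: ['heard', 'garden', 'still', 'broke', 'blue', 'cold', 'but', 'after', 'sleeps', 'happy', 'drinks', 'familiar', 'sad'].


Listing all tokens and tracking unique types:
  Token 1: 'heard' -> NEW (unique so far: 1)
  Token 2: 'garden' -> NEW (unique so far: 2)
  Token 3: 'still' -> NEW (unique so far: 3)
  Token 4: 'broke' -> NEW (unique so far: 4)
  Token 5: 'blue' -> NEW (unique so far: 5)
  Token 6: 'cold' -> NEW (unique so far: 6)
  Token 7: 'but' -> NEW (unique so far: 7)
  Token 8: 'after' -> NEW (unique so far: 8)
  Token 9: 'sleeps' -> NEW (unique so far: 9)
  Token 10: 'happy' -> NEW (unique so far: 10)
  Token 11: 'drinks' -> NEW (unique so far: 11)
  Token 12: 'familiar' -> NEW (unique so far: 12)
  Token 13: 'sad' -> NEW (unique so far: 13)
Unique types: ('after', 'blue', 'broke', 'but', 'cold', 'drinks', 'familiar', 'garden', 'happy', 'heard', 'sad', 'sleeps', 'still')
Vocabulary size: 13

13


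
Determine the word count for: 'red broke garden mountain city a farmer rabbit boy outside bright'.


Counting words by splitting on spaces:
  Word 1: 'red'
  Word 2: 'broke'
  Word 3: 'garden'
  Word 4: 'mountain'
  Word 5: 'city'
  Word 6: 'a'
  Word 7: 'farmer'
  Word 8: 'rabbit'
  Word 9: 'boy'
  Word 10: 'outside'
  Word 11: 'bright'
Total words: 11

11


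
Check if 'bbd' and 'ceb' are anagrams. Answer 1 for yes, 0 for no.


Sort characters of 'bbd': 'bbd'
Sort characters of 'ceb': 'bce'
Sorted forms differ -> they are NOT anagrams
Result: 0

0


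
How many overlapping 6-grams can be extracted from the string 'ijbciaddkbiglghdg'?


String 'ijbciaddkbiglghdg' has length L = 17.
Number of overlapping n-grams = L - n + 1
Substituting: 17 - 6 + 1 = 12

12


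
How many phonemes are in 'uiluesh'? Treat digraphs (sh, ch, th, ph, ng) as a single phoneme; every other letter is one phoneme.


Parsing 'uiluesh' greedily, digraphs first:
  'u' -> vowel phoneme (phonemes so far: 1)
  'i' -> vowel phoneme (phonemes so far: 2)
  'l' -> consonant phoneme (phonemes so far: 3)
  'u' -> vowel phoneme (phonemes so far: 4)
  'e' -> vowel phoneme (phonemes so far: 5)
  'sh' -> digraph (1 consonant phoneme) (phonemes so far: 6)
Total phonemes: 6

6


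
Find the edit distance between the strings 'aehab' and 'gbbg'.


Building DP table for s1='aehab' (len 5) and s2='gbbg' (len 4):
       g  b  b  g
    0  1  2  3  4
  a 1  1  2  3  4
  e 2  2  2  3  4
  h 3  3  3  3  4
  a 4  4  4  4  4
  b 5  5  4  4  5
Edit distance = dp[5][4] = 5

5


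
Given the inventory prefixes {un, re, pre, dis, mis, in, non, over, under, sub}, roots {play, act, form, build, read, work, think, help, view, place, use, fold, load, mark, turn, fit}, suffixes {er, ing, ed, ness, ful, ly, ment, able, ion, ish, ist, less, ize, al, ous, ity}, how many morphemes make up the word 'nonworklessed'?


Segmenting 'nonworklessed' against the inventory:
  'non' -> prefix (morpheme 1)
  'work' -> root (morpheme 2)
  'less' -> suffix (morpheme 3)
  'ed' -> suffix (morpheme 4)
Total morphemes: 4

4


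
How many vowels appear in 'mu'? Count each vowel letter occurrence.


Scanning each character of 'mu':
  Position 1: 'm' -> consonant (running count: 0)
  Position 2: 'u' -> vowel (running count: 1)
Total vowels: 1

1


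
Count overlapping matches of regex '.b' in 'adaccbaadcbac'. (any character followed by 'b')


Pattern: .b means any character followed by 'b'.
Scanning 'adaccbaadcbac' position-by-position:
  Pos 0: window 'ad' -> no
  Pos 1: window 'da' -> no
  Pos 2: window 'ac' -> no
  Pos 3: window 'cc' -> no
  Pos 4: window 'cb' -> MATCH
  Pos 5: window 'ba' -> no
  Pos 6: window 'aa' -> no
  Pos 7: window 'ad' -> no
  Pos 8: window 'dc' -> no
  Pos 9: window 'cb' -> MATCH
  Pos 10: window 'ba' -> no
  Pos 11: window 'ac' -> no
  Pos 12: window 'c' -> no
Total matches: 2

2


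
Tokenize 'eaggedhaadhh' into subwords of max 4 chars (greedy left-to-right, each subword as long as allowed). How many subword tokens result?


'eaggedhaadhh' has 12 characters.
Chunking with max size 4:
  Chunk 1: 'eagg' (positions 0-3)
  Chunk 2: 'edha' (positions 4-7)
  Chunk 3: 'adhh' (positions 8-11)
Total chunks: ceil(12 / 4) = 3

3


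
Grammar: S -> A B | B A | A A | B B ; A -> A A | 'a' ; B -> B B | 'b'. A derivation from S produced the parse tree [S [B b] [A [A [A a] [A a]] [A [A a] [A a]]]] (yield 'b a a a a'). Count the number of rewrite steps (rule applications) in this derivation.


Every bracketed nonterminal node [X ...] in the tree is produced by exactly one rule application.
Reading the tree off as a leftmost derivation:
  Step 1: S  =>  B A   (applied S -> B A)
  Step 2: B A  =>  b A   (applied B -> b)
  Step 3: b A  =>  b A A   (applied A -> A A)
  Step 4: b A A  =>  b A A A   (applied A -> A A)
  Step 5: b A A A  =>  b a A A   (applied A -> a)
  Step 6: b a A A  =>  b a a A   (applied A -> a)
  Step 7: b a a A  =>  b a a A A   (applied A -> A A)
  Step 8: b a a A A  =>  b a a a A   (applied A -> a)
  Step 9: b a a a A  =>  b a a a a   (applied A -> a)
Final yield: b a a a a
Total rewrite steps: 9

9


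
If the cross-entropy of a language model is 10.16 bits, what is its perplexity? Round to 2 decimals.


Perplexity formula: PP = 2^H
H = 10.16
PP = 2^10.16
Decompose: 2^10.16 = 2^10 * 2^0.16
2^10 = 1024, 2^0.16 ~ 1.1172871
PP ~ 1024 * 1.1172871 = 1144.1019904
Rounded to 2 decimals: 1144.10

1144.10


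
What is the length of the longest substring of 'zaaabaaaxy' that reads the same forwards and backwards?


Scanning 'zaaabaaaxy' for palindromic substrings.
Substring at positions 1-7: 'aaabaaa'.
Check: reverse('aaabaaa') = 'aaabaaa' -> palindrome confirmed.
Neighbouring characters ('z' / 'x') break symmetry, so it cannot extend further.
No longer palindromic substring exists; longest length = 7

7


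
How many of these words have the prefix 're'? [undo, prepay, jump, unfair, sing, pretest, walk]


Checking each word for prefix 're':
  'undo' -> no (count: 0)
  'prepay' -> no (count: 0)
  'jump' -> no (count: 0)
  'unfair' -> no (count: 0)
  'sing' -> no (count: 0)
  'pretest' -> no (count: 0)
  'walk' -> no (count: 0)
Total with prefix 're': 0

0


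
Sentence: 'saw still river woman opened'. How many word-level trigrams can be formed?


Word trigrams from [5] words:
  Trigram 1: (saw still river)
  Trigram 2: (still river woman)
  Trigram 3: (river woman opened)
Total word trigrams: 5 - 2 = 3

3


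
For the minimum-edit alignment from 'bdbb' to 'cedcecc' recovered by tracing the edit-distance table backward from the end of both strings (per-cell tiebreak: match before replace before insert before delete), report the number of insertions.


Edit distance = 6. Backtracking from cell (4, 7) with preference match > replace > insert > delete,
then listing the resulting alignment 'bdbb' -> 'cedcecc' left to right:
  Step 1: insert 'c' [insertion #1]
  Step 2: replace b->e
  Step 3: keep 'd'
  Step 4: insert 'c' [insertion #2]
  Step 5: insert 'e' [insertion #3]
  Step 6: replace b->c
  Step 7: replace b->c
Total insertions: 3

3


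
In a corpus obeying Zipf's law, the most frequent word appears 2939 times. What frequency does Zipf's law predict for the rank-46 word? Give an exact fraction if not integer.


Zipf's law: freq(rank) = f1 / rank
f1 = 2939, rank = 46
freq = 2939 / 46
GCD(2939, 46) = 1
Simplified: 2939/46

2939/46


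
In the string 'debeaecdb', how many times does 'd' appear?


Scanning 'debeaecdb' for 'd':
  Position 0: 'd' -> MATCH (count: 1)
  Position 7: 'd' -> MATCH (count: 2)
Total occurrences of 'd': 2

2


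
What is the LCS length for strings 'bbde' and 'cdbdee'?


DP table for LCS of 'bbde' and 'cdbdee':
       c  d  b  d  e  e
    0  0  0  0  0  0  0
  b 0  0  0  1  1  1  1
  b 0  0  0  1  1  1  1
  d 0  0  1  1  2  2  2
  e 0  0  1  1  2  3  3
LCS: 'bde'
LCS length = 3

3


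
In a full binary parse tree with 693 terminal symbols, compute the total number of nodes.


Leaf nodes (terminals): 693
Internal nodes = n - 1 = 693 - 1 = 692
Total = leaves + internal = 693 + 692 = 1385

1385


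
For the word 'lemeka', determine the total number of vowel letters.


Scanning each character of 'lemeka':
  Position 1: 'l' -> consonant (running count: 0)
  Position 2: 'e' -> vowel (running count: 1)
  Position 3: 'm' -> consonant (running count: 1)
  Position 4: 'e' -> vowel (running count: 2)
  Position 5: 'k' -> consonant (running count: 2)
  Position 6: 'a' -> vowel (running count: 3)
Total vowels: 3

3


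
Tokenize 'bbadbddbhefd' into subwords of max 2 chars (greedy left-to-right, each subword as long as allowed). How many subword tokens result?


'bbadbddbhefd' has 12 characters.
Chunking with max size 2:
  Chunk 1: 'bb' (positions 0-1)
  Chunk 2: 'ad' (positions 2-3)
  Chunk 3: 'bd' (positions 4-5)
  Chunk 4: 'db' (positions 6-7)
  Chunk 5: 'he' (positions 8-9)
  Chunk 6: 'fd' (positions 10-11)
Total chunks: ceil(12 / 2) = 6

6


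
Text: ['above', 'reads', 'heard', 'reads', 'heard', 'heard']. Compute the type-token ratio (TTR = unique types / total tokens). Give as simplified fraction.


Tokens: 6
Unique types: ('above', 'heard', 'reads') = 3
TTR = 3/6
Simplify: divide both by 3 -> 1/2
TTR = 1/2

1/2


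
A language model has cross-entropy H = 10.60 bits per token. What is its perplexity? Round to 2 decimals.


Perplexity formula: PP = 2^H
H = 10.60
PP = 2^10.60
Decompose: 2^10.60 = 2^10 * 2^0.60
2^10 = 1024, 2^0.60 ~ 1.5157166
PP ~ 1024 * 1.5157166 = 1552.0937984
Rounded to 2 decimals: 1552.09

1552.09


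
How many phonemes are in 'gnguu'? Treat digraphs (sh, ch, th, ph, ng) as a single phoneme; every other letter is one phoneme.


Parsing 'gnguu' greedily, digraphs first:
  'g' -> consonant phoneme (phonemes so far: 1)
  'ng' -> digraph (1 consonant phoneme) (phonemes so far: 2)
  'u' -> vowel phoneme (phonemes so far: 3)
  'u' -> vowel phoneme (phonemes so far: 4)
Total phonemes: 4

4


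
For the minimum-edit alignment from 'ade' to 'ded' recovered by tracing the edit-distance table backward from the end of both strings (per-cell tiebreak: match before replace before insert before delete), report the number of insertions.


Edit distance = 2. Backtracking from cell (3, 3) with preference match > replace > insert > delete,
then listing the resulting alignment 'ade' -> 'ded' left to right:
  Step 1: delete 'a'
  Step 2: keep 'd'
  Step 3: keep 'e'
  Step 4: insert 'd' [insertion #1]
Total insertions: 1

1


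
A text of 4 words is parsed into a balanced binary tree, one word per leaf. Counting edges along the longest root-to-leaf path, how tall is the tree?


In a balanced binary tree with n leaves the deepest leaf is ceil(log2(n)) edges below the root.
log2(4) = 2.0000
ceil(2.0000) = 2
height (edges) = 2

2


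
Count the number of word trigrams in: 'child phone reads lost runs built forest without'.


Word trigrams from [8] words:
  Trigram 1: (child phone reads)
  Trigram 2: (phone reads lost)
  Trigram 3: (reads lost runs)
  Trigram 4: (lost runs built)
  Trigram 5: (runs built forest)
  Trigram 6: (built forest without)
Total word trigrams: 8 - 2 = 6

6


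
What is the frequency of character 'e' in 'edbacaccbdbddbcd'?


Scanning 'edbacaccbdbddbcd' for 'e':
  Position 0: 'e' -> MATCH (count: 1)
Total occurrences of 'e': 1

1


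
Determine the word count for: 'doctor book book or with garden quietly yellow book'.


Counting words by splitting on spaces:
  Word 1: 'doctor'
  Word 2: 'book'
  Word 3: 'book'
  Word 4: 'or'
  Word 5: 'with'
  Word 6: 'garden'
  Word 7: 'quietly'
  Word 8: 'yellow'
  Word 9: 'book'
Total words: 9

9


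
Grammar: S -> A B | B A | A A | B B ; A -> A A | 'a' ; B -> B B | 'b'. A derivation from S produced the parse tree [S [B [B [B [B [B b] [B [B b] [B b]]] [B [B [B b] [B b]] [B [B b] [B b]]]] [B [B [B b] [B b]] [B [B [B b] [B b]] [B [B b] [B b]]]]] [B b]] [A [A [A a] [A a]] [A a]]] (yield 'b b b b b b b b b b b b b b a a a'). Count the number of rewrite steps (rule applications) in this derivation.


Every bracketed nonterminal node [X ...] in the tree is produced by exactly one rule application.
Reading the tree off as a leftmost derivation:
  Step 1: S  =>  B A   (applied S -> B A)
  Step 2: B A  =>  B B A   (applied B -> B B)
  Step 3: B B A  =>  B B B A   (applied B -> B B)
  Step 4: B B B A  =>  B B B B A   (applied B -> B B)
  Step 5: B B B B A  =>  B B B B B A   (applied B -> B B)
  Step 6: B B B B B A  =>  b B B B B A   (applied B -> b)
  Step 7: b B B B B A  =>  b B B B B B A   (applied B -> B B)
  Step 8: b B B B B B A  =>  b b B B B B A   (applied B -> b)
  Step 9: b b B B B B A  =>  b b b B B B A   (applied B -> b)
  Step 10: b b b B B B A  =>  b b b B B B B A   (applied B -> B B)
  Step 11: b b b B B B B A  =>  b b b B B B B B A   (applied B -> B B)
  Step 12: b b b B B B B B A  =>  b b b b B B B B A   (applied B -> b)
  Step 13: b b b b B B B B A  =>  b b b b b B B B A   (applied B -> b)
  Step 14: b b b b b B B B A  =>  b b b b b B B B B A   (applied B -> B B)
  Step 15: b b b b b B B B B A  =>  b b b b b b B B B A   (applied B -> b)
  Step 16: b b b b b b B B B A  =>  b b b b b b b B B A   (applied B -> b)
  Step 17: b b b b b b b B B A  =>  b b b b b b b B B B A   (applied B -> B B)
  Step 18: b b b b b b b B B B A  =>  b b b b b b b B B B B A   (applied B -> B B)
  Step 19: b b b b b b b B B B B A  =>  b b b b b b b b B B B A   (applied B -> b)
  Step 20: b b b b b b b b B B B A  =>  b b b b b b b b b B B A   (applied B -> b)
  Step 21: b b b b b b b b b B B A  =>  b b b b b b b b b B B B A   (applied B -> B B)
  Step 22: b b b b b b b b b B B B A  =>  b b b b b b b b b B B B B A   (applied B -> B B)
  Step 23: b b b b b b b b b B B B B A  =>  b b b b b b b b b b B B B A   (applied B -> b)
  Step 24: b b b b b b b b b b B B B A  =>  b b b b b b b b b b b B B A   (applied B -> b)
  Step 25: b b b b b b b b b b b B B A  =>  b b b b b b b b b b b B B B A   (applied B -> B B)
  Step 26: b b b b b b b b b b b B B B A  =>  b b b b b b b b b b b b B B A   (applied B -> b)
  Step 27: b b b b b b b b b b b b B B A  =>  b b b b b b b b b b b b b B A   (applied B -> b)
  Step 28: b b b b b b b b b b b b b B A  =>  b b b b b b b b b b b b b b A   (applied B -> b)
  Step 29: b b b b b b b b b b b b b b A  =>  b b b b b b b b b b b b b b A A   (applied A -> A A)
  Step 30: b b b b b b b b b b b b b b A A  =>  b b b b b b b b b b b b b b A A A   (applied A -> A A)
  Step 31: b b b b b b b b b b b b b b A A A  =>  b b b b b b b b b b b b b b a A A   (applied A -> a)
  Step 32: b b b b b b b b b b b b b b a A A  =>  b b b b b b b b b b b b b b a a A   (applied A -> a)
  Step 33: b b b b b b b b b b b b b b a a A  =>  b b b b b b b b b b b b b b a a a   (applied A -> a)
Final yield: b b b b b b b b b b b b b b a a a
Total rewrite steps: 33

33
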